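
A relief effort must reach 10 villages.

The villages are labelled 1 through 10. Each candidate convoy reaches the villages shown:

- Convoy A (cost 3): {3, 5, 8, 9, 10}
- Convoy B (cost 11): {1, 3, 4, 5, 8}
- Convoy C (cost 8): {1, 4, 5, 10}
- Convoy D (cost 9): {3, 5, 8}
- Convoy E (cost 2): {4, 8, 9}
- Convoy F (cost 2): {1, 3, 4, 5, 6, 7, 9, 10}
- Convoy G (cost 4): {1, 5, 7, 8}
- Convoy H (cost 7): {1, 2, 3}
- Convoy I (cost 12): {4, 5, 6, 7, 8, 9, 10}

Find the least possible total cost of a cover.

E, F, H together cover every village (E ∪ F ∪ H = {1, 2, 3, 4, 5, 6, 7, 8, 9, 10}); total cost 2 + 2 + 7 = 11.
No covering selection has total cost below 11.

11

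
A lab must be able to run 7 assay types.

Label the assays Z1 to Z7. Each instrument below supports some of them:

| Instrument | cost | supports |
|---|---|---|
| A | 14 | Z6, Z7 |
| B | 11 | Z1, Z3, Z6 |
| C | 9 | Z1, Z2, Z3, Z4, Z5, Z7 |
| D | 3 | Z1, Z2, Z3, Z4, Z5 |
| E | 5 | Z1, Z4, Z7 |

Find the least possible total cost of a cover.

A, D together cover every assay (A ∪ D = {Z1, Z2, Z3, Z4, Z5, Z6, Z7}); total cost 14 + 3 = 17.
The greedy pick D, E, B costs 19; no covering selection beats 17.

17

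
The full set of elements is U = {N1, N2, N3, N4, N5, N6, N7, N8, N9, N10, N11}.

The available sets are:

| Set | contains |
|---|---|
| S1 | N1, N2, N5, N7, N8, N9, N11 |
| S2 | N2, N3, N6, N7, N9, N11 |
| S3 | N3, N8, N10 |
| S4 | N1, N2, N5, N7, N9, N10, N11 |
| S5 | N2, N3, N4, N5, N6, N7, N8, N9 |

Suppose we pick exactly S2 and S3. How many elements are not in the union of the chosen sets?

Union of S2, S3 = {N2, N3, N6, N7, N8, N9, N10, N11}.
Not covered: N1, N4, N5 — 3 elements.

3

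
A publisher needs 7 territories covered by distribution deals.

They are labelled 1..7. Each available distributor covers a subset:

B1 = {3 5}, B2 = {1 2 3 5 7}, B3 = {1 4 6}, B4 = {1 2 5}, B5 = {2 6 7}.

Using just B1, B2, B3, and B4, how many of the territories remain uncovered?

Union of B1, B2, B3, B4 = {1, 2, 3, 4, 5, 6, 7} — that's every territory, so 0 are uncovered.

0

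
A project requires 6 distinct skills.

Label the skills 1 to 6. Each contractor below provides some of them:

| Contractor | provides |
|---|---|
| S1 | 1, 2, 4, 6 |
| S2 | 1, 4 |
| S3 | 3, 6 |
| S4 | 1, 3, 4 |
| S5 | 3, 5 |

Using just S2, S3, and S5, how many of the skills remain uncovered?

1

Union of S2, S3, S5 = {1, 3, 4, 5, 6}.
Not covered: 2 — 1 skill.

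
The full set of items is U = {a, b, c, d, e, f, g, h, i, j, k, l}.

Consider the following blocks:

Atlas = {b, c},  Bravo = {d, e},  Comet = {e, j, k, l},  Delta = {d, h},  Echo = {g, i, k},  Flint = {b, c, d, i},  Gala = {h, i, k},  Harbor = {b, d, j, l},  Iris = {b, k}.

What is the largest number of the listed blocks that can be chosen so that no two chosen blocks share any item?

3

Atlas, Bravo, Echo are pairwise disjoint (Atlas={b,c}; Bravo={d,e}; Echo={g,i,k}).
Every remaining block overlaps one of these, and no 4 of the listed blocks are pairwise disjoint, so 3 is the maximum.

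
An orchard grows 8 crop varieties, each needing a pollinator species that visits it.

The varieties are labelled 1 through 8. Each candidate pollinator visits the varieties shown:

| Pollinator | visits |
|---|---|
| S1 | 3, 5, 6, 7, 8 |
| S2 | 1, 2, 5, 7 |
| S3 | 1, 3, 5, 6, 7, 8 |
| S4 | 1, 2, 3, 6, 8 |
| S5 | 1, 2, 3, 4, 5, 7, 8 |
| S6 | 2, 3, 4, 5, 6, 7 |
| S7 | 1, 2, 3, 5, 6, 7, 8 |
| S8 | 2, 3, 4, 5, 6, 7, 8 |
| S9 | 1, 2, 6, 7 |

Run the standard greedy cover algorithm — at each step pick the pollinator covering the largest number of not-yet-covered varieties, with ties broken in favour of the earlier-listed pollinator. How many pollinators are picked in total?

2

Greedy: pick S5 (covers 7 new) → pick S1 (covers 1 new). Total picks: 2.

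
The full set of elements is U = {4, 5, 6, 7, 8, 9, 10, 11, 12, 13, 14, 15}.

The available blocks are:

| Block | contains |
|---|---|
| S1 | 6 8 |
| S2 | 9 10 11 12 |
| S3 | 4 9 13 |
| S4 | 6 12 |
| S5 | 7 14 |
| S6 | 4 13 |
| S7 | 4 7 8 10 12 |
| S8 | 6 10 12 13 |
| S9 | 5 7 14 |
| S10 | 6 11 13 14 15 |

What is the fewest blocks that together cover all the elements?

S3 and S7 and S9 and S10 together: S3 ∪ S7 ∪ S9 ∪ S10 = {4, 5, 6, 7, 8, 9, 10, 11, 12, 13, 14, 15} — every element is covered.
Only S9 contains 5, so S9 is forced; the remaining 9 elements need at least 3 more blocks (each remaining block adds at most 4) — so at least 4 blocks are needed, and 4 is optimal.

4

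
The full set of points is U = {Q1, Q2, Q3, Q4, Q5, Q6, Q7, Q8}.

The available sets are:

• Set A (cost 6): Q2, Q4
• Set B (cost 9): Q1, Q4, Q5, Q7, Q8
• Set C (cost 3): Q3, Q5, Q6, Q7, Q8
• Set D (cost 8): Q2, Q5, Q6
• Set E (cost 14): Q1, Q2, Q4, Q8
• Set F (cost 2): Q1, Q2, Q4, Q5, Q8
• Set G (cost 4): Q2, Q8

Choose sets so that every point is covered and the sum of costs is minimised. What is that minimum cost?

5

C, F together cover every point (C ∪ F = {Q1, Q2, Q3, Q4, Q5, Q6, Q7, Q8}); total cost 3 + 2 = 5.
No covering selection has total cost below 5.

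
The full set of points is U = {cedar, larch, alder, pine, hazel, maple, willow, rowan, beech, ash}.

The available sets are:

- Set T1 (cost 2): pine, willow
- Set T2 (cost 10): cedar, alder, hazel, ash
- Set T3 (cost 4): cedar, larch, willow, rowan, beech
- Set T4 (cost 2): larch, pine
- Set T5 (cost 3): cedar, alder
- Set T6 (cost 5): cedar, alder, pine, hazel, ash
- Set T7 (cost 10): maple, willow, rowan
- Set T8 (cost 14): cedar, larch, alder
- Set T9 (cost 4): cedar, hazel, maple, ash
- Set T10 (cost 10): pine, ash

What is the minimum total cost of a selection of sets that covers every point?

T3, T4, T5, T9 together cover every point (T3 ∪ T4 ∪ T5 ∪ T9 = {cedar, larch, alder, pine, hazel, maple, willow, rowan, beech, ash}); total cost 4 + 2 + 3 + 4 = 13.
No covering selection has total cost below 13.

13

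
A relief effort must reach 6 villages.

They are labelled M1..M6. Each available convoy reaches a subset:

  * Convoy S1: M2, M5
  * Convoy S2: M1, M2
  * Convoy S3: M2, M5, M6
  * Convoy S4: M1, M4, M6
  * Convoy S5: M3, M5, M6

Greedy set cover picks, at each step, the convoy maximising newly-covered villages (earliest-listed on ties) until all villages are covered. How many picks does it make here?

Greedy: pick S3 (covers 3 new) → pick S4 (covers 2 new) → pick S5 (covers 1 new). Total picks: 3.

3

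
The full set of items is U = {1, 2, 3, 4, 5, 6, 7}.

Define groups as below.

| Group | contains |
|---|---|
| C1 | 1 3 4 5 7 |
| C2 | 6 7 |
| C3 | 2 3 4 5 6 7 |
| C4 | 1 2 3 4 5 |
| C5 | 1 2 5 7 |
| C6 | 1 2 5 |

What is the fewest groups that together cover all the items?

2

C3 and C4 cover everything between them: the union {1, 2, 3, 4, 5, 6, 7} is all of U.
No single group has all 7 items (the largest, C3, has 6), so 2 is optimal.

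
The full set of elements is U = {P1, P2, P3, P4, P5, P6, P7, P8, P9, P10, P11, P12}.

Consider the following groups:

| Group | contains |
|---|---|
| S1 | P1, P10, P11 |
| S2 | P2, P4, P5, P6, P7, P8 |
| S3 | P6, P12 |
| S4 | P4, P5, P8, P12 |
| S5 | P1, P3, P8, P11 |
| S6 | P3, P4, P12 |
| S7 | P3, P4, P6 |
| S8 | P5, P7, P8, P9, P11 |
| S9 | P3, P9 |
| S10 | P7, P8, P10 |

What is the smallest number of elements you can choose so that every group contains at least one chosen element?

Take H = {P3, P6, P8, P11}. Each listed group contains at least one of these, so H is a hitting set of size 4.
No choice of 3 elements meets every group, so 4 is the minimum.

4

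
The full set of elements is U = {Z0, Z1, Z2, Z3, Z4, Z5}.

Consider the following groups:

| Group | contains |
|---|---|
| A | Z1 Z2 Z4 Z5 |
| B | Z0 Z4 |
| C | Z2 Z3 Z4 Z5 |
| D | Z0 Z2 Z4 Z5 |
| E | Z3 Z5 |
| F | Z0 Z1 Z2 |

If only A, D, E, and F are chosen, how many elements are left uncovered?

Union of A, D, E, F = {Z0, Z1, Z2, Z3, Z4, Z5} — that's every element, so 0 are uncovered.

0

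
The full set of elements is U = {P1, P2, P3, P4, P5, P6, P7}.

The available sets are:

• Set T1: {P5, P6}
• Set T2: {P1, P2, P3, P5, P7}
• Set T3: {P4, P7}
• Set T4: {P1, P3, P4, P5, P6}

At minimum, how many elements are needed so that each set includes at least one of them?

Take H = {P4, P5}. Each listed set contains at least one of these, so H is a hitting set of size 2.
The sets T1, T3 are pairwise disjoint, so any hitting set needs a separate element for each — at least 2. Hence 2 is optimal.

2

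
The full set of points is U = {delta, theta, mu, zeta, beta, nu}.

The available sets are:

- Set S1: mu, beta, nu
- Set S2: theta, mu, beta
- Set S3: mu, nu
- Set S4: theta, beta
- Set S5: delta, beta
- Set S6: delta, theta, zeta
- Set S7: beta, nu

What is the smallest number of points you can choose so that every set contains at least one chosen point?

The 3 points {zeta, beta, nu} hit every set.
No choice of 2 points meets every set, so 3 is the minimum.

3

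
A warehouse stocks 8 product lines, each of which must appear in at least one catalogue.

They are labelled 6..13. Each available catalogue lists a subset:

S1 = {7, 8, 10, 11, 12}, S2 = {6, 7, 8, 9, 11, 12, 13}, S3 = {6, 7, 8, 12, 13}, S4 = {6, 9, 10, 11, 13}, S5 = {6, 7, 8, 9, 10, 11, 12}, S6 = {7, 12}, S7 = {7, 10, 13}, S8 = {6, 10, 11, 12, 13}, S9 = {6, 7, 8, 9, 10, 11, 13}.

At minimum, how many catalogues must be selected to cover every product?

2

Take {S1, S4}. Their union is {6, 7, 8, 9, 10, 11, 12, 13}, which is all 8 products.
No single catalogue has all 8 products (the largest, S2, has 7), so 2 is optimal.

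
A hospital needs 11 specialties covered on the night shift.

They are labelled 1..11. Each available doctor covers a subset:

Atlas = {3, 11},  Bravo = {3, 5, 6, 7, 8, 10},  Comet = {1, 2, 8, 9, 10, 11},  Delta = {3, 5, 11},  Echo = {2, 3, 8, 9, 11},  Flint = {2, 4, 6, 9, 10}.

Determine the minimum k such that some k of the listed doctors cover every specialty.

Bravo and Comet and Flint together: Bravo ∪ Comet ∪ Flint = {1, 2, 3, 4, 5, 6, 7, 8, 9, 10, 11} — every specialty is covered.
Only Comet contains 1, so Comet is forced; the remaining 5 specialties need at least 2 more doctors (each remaining doctor adds at most 4) — so at least 3 doctors are needed, and 3 is optimal.

3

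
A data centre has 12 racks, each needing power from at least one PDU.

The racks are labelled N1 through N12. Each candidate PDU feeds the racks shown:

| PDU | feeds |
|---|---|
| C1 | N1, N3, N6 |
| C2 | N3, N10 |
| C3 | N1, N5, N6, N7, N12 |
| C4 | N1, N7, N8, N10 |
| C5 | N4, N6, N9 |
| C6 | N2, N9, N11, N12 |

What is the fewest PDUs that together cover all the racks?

Take {C2, C3, C4, C5, C6}. Their union is {N1, N2, N3, N4, N5, N6, N7, N8, N9, N10, N11, N12}, which is all 12 racks.
No 4 of the 6 PDUs cover everything (all 15 combinations miss at least one rack), so 5 is optimal.

5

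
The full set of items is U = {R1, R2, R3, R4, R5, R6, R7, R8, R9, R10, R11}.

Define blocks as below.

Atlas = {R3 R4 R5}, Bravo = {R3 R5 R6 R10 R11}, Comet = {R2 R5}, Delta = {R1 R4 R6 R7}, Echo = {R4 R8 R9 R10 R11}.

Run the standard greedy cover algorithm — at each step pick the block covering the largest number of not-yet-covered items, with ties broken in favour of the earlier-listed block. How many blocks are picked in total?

Greedy: pick Bravo (covers 5 new) → pick Delta (covers 3 new) → pick Echo (covers 2 new) → pick Comet (covers 1 new). Total picks: 4.

4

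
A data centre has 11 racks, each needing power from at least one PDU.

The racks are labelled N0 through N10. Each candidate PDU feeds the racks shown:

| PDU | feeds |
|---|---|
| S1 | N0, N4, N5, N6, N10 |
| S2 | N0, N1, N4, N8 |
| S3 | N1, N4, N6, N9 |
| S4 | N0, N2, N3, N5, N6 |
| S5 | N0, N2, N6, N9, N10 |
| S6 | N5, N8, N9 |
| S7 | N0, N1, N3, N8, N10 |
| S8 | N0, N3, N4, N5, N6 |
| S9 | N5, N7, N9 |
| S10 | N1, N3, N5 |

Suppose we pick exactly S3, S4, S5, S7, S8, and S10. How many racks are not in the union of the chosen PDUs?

1

Union of S3, S4, S5, S7, S8, S10 = {N0, N1, N2, N3, N4, N5, N6, N8, N9, N10}.
Not covered: N7 — 1 rack.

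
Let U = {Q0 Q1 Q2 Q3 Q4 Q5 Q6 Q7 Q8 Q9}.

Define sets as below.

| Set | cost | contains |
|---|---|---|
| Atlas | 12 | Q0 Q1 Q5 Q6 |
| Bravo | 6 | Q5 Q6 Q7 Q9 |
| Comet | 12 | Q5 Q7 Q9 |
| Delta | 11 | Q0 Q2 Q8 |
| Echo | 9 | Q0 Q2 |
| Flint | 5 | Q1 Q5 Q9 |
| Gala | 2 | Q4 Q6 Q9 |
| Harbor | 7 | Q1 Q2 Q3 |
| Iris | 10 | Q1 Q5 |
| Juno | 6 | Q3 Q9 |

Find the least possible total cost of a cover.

26

Bravo, Delta, Gala, Harbor together cover every element (Bravo ∪ Delta ∪ Gala ∪ Harbor = {Q0, Q1, Q2, Q3, Q4, Q5, Q6, Q7, Q8, Q9}); total cost 6 + 11 + 2 + 7 = 26.
No covering selection has total cost below 26.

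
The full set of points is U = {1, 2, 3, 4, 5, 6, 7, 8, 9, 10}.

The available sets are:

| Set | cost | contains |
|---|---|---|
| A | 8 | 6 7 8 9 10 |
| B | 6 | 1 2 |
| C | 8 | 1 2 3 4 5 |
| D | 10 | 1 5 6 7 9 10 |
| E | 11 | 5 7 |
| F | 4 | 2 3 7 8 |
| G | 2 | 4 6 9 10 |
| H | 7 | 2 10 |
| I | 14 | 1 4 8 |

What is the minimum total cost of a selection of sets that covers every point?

14

C, F, G together cover every point (C ∪ F ∪ G = {1, 2, 3, 4, 5, 6, 7, 8, 9, 10}); total cost 8 + 4 + 2 = 14.
No covering selection has total cost below 14.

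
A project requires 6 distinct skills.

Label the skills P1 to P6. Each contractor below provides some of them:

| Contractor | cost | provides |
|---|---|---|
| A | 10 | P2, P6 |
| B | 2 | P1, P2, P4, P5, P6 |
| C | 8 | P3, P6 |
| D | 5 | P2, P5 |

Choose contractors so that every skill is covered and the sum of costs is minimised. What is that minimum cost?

B, C together cover every skill (B ∪ C = {P1, P2, P3, P4, P5, P6}); total cost 2 + 8 = 10.
No covering selection has total cost below 10.

10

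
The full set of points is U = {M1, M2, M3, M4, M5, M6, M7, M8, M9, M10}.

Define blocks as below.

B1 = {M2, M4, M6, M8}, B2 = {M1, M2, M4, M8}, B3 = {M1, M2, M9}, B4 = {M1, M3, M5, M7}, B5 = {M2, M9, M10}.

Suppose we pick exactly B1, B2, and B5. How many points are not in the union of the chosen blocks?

Union of B1, B2, B5 = {M1, M2, M4, M6, M8, M9, M10}.
Not covered: M3, M5, M7 — 3 points.

3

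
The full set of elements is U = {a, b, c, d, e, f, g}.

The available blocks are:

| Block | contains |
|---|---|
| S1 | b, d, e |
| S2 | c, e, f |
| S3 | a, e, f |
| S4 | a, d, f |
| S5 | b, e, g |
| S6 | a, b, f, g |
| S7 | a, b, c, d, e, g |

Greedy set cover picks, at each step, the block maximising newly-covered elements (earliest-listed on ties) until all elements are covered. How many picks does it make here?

Greedy: pick S7 (covers 6 new) → pick S2 (covers 1 new). Total picks: 2.

2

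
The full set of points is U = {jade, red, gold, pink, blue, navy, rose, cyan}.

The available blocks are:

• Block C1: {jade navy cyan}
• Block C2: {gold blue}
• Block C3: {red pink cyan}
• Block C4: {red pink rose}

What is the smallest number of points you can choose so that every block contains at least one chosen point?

The 3 points {red, gold, navy} hit every block.
The blocks C1, C2, C4 are pairwise disjoint, so any hitting set needs a separate point for each — at least 3. Hence 3 is optimal.

3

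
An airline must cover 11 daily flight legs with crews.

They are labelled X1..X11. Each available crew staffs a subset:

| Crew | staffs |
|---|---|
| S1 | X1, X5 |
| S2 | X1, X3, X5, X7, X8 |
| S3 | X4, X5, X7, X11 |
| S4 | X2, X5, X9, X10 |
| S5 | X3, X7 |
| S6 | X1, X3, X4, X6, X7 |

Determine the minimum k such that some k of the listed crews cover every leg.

4

S2 and S3 and S4 and S6 together: S2 ∪ S3 ∪ S4 ∪ S6 = {X1, X2, X3, X4, X5, X6, X7, X8, X9, X10, X11} — every leg is covered.
Only S3 contains X11, so S3 is forced; the remaining 7 legs need at least 3 more crews (each remaining crew adds at most 3) — so at least 4 crews are needed, and 4 is optimal.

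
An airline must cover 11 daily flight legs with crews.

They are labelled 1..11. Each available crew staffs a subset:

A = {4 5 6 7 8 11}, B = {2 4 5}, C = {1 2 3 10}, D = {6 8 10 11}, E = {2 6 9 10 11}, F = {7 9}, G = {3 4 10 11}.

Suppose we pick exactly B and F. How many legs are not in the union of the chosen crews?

Union of B, F = {2, 4, 5, 7, 9}.
Not covered: 1, 3, 6, 8, 10, 11 — 6 legs.

6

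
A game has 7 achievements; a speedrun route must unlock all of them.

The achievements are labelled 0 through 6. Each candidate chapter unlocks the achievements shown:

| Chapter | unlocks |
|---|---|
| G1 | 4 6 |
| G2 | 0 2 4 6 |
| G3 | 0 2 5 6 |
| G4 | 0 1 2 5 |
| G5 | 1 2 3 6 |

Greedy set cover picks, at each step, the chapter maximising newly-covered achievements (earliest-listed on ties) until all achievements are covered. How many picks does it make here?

Greedy: pick G2 (covers 4 new) → pick G4 (covers 2 new) → pick G5 (covers 1 new). Total picks: 3.

3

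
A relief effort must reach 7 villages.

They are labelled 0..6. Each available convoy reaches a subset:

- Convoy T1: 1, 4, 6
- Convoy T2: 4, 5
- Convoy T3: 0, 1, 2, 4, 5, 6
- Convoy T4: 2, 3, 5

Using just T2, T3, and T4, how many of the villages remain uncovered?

Union of T2, T3, T4 = {0, 1, 2, 3, 4, 5, 6} — that's every village, so 0 are uncovered.

0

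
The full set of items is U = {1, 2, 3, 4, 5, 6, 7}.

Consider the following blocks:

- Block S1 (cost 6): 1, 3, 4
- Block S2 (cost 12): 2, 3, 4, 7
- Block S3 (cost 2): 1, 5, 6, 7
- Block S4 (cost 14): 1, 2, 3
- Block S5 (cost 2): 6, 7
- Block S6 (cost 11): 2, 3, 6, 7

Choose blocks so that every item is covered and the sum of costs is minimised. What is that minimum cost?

S2, S3 together cover every item (S2 ∪ S3 = {1, 2, 3, 4, 5, 6, 7}); total cost 12 + 2 = 14.
The greedy pick S3, S1, S6 costs 19; no covering selection beats 14.

14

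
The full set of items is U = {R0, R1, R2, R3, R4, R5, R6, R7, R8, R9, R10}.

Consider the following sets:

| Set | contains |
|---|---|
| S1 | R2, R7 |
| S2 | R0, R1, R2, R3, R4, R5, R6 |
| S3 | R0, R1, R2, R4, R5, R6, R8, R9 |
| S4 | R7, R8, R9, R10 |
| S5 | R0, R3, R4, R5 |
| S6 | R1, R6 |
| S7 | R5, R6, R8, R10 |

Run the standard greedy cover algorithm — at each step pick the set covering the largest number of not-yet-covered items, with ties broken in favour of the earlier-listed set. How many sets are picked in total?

Greedy: pick S3 (covers 8 new) → pick S4 (covers 2 new) → pick S2 (covers 1 new). Total picks: 3.
(The true minimum cover uses only 2 sets, so greedy is not optimal here.)

3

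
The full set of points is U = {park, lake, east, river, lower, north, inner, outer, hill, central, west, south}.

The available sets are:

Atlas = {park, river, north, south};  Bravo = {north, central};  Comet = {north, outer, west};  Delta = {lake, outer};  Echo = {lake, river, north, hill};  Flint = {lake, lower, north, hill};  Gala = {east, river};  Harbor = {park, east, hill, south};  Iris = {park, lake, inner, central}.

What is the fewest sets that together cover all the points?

5

Comet and Flint and Gala and Harbor and Iris together: Comet ∪ Flint ∪ Gala ∪ Harbor ∪ Iris = {park, lake, east, river, lower, north, inner, outer, hill, central, west, south} — every point is covered.
No 4 of the 9 sets cover everything (all 126 combinations miss at least one point), so 5 is optimal.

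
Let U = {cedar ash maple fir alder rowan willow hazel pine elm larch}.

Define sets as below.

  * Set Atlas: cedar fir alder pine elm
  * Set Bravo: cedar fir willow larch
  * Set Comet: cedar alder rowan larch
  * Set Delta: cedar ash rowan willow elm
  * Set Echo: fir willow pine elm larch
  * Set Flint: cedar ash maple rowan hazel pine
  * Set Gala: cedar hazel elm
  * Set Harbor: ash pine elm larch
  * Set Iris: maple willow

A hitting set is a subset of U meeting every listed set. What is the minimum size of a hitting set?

Take H = {cedar, willow, elm}. Each listed set contains at least one of these, so H is a hitting set of size 3.
No choice of 2 items meets every set, so 3 is the minimum.

3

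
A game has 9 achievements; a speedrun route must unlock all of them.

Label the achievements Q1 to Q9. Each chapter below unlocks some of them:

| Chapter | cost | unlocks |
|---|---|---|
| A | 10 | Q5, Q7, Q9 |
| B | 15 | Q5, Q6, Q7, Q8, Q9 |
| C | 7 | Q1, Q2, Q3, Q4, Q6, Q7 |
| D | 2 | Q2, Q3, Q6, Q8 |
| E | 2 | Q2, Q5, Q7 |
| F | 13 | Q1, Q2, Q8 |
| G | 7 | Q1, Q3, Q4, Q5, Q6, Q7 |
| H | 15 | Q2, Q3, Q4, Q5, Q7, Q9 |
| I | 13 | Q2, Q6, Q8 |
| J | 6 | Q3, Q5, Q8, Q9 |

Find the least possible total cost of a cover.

C, J together cover every achievement (C ∪ J = {Q1, Q2, Q3, Q4, Q5, Q6, Q7, Q8, Q9}); total cost 7 + 6 = 13.
The greedy pick D, E, C, J costs 17; no covering selection beats 13.

13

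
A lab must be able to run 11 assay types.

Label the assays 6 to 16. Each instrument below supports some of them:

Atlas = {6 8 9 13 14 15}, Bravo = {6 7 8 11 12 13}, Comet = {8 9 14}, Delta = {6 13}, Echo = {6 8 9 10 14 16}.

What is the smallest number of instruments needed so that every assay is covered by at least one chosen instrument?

3

Take {Atlas, Bravo, Echo}. Their union is {6, 7, 8, 9, 10, 11, 12, 13, 14, 15, 16}, which is all 11 assays.
Only Bravo contains 7, so Bravo is forced; the remaining 5 assays need at least 2 more instruments (each remaining instrument adds at most 4) — so at least 3 instruments are needed, and 3 is optimal.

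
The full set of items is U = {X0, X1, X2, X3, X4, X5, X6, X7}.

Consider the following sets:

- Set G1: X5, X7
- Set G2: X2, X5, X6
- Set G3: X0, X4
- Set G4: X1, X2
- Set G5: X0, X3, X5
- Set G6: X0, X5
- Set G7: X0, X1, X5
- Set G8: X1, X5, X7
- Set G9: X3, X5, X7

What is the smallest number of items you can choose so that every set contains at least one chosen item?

H = {X0, X1, X5} meets every set (each contains at least one member of H), and |H| = 3.
The sets G3, G4, G9 are pairwise disjoint, so any hitting set needs a separate item for each — at least 3. Hence 3 is optimal.

3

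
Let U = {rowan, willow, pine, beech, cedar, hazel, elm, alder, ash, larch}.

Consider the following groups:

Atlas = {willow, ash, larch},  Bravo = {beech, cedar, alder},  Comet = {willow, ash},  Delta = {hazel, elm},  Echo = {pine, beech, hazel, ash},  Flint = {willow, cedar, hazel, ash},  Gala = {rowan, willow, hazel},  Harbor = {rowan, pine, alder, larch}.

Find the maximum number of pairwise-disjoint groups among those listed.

Comet, Delta, Harbor are pairwise disjoint (Comet={willow,ash}; Delta={hazel,elm}; Harbor={rowan,pine,alder,larch}).
Every remaining group overlaps one of these, and no 4 of the listed groups are pairwise disjoint, so 3 is the maximum.

3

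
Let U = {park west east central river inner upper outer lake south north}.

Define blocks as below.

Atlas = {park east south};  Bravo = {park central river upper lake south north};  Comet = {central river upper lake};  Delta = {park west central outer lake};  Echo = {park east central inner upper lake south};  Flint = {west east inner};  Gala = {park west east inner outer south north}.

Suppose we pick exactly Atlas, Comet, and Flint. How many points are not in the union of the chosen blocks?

Union of Atlas, Comet, Flint = {park, west, east, central, river, inner, upper, lake, south}.
Not covered: outer, north — 2 points.

2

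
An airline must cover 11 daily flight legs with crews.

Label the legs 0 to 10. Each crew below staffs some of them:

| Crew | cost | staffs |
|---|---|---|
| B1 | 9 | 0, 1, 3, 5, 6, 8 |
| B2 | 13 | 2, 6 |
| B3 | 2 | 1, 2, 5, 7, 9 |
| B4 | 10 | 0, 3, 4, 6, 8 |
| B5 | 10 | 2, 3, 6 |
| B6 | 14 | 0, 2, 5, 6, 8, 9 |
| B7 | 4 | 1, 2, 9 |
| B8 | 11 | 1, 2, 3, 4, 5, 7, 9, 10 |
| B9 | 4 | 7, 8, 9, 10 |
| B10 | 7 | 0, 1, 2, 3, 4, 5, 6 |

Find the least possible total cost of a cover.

11

B9, B10 together cover every leg (B9 ∪ B10 = {0, 1, 2, 3, 4, 5, 6, 7, 8, 9, 10}); total cost 4 + 7 = 11.
The greedy pick B3, B10, B9 costs 13; no covering selection beats 11.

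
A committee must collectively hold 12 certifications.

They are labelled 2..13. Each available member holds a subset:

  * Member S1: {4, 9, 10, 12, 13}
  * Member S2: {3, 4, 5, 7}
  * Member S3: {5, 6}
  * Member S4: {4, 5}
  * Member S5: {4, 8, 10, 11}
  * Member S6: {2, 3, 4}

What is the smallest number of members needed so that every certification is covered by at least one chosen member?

5

Take {S1, S2, S3, S5, S6}. Their union is {2, 3, 4, 5, 6, 7, 8, 9, 10, 11, 12, 13}, which is all 12 certifications.
No 4 of the 6 members cover everything (all 15 combinations miss at least one certification), so 5 is optimal.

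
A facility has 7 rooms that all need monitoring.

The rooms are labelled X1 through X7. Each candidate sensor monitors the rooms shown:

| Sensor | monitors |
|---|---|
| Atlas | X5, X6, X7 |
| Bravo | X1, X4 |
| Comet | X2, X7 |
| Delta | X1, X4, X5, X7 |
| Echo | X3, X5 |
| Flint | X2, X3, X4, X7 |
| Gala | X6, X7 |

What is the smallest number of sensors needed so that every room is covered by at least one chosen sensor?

3

Take {Delta, Flint, Gala}. Their union is {X1, X2, X3, X4, X5, X6, X7}, which is all 7 rooms.
No 2 of the 7 sensors cover everything (all 21 combinations miss at least one room), so 3 is optimal.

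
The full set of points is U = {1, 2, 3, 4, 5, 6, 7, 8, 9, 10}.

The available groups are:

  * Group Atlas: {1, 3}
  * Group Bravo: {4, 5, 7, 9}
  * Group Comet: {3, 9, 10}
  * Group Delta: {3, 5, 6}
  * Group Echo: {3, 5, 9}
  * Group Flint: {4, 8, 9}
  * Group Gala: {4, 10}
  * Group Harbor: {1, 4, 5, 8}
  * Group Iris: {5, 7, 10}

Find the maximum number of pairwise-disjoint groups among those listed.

3

Atlas, Flint, Iris are pairwise disjoint (Atlas={1,3}; Flint={4,8,9}; Iris={5,7,10}).
Every remaining group overlaps one of these, and no 4 of the listed groups are pairwise disjoint, so 3 is the maximum.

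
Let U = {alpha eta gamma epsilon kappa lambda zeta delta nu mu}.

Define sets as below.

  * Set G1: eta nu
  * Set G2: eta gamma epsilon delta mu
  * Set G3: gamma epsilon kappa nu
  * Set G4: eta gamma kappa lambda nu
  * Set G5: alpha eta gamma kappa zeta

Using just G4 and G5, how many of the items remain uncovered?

Union of G4, G5 = {alpha, eta, gamma, kappa, lambda, zeta, nu}.
Not covered: epsilon, delta, mu — 3 items.

3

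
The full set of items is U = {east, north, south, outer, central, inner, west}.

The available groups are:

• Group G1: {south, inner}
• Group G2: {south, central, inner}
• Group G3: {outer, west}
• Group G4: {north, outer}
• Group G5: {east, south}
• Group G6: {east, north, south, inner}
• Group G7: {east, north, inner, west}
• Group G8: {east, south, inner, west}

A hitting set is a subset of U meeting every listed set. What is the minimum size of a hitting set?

3

Take H = {north, south, west}. Each listed group contains at least one of these, so H is a hitting set of size 3.
No choice of 2 items meets every group, so 3 is the minimum.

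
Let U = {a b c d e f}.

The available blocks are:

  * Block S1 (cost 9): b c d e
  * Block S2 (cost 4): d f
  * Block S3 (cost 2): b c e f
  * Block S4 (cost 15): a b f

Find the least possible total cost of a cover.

21

S2, S3, S4 together cover every point (S2 ∪ S3 ∪ S4 = {a, b, c, d, e, f}); total cost 4 + 2 + 15 = 21.
No covering selection has total cost below 21.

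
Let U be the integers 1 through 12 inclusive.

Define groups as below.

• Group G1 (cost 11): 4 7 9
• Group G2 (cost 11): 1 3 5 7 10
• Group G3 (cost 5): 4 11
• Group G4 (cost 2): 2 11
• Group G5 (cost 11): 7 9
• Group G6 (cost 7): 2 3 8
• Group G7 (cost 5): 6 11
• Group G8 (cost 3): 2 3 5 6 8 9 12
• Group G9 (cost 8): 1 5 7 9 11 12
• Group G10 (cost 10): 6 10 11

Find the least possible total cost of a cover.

G2, G3, G8 together cover every point (G2 ∪ G3 ∪ G8 = {1, 2, 3, 4, 5, 6, 7, 8, 9, 10, 11, 12}); total cost 11 + 5 + 3 = 19.
The greedy pick G8, G4, G2, G3 costs 21; no covering selection beats 19.

19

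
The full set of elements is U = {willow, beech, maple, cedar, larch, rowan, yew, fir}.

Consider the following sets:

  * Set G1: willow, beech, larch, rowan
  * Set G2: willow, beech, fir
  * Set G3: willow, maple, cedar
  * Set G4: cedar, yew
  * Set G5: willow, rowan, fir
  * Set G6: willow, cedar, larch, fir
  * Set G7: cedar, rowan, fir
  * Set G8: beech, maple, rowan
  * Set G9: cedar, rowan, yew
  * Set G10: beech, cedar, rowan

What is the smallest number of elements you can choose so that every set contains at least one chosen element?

3

The 3 elements {beech, cedar, rowan} hit every set.
No choice of 2 elements meets every set, so 3 is the minimum.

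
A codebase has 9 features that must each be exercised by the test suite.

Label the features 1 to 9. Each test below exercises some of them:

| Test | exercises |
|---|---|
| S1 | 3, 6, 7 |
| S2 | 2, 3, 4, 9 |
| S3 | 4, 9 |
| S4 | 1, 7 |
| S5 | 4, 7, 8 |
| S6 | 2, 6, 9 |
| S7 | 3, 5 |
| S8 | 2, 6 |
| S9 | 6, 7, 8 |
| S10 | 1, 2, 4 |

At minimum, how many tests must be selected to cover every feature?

S5 and S6 and S7 and S10 together: S5 ∪ S6 ∪ S7 ∪ S10 = {1, 2, 3, 4, 5, 6, 7, 8, 9} — every feature is covered.
Only S7 contains 5, so S7 is forced; the remaining 7 features need at least 3 more tests (each remaining test adds at most 3) — so at least 4 tests are needed, and 4 is optimal.

4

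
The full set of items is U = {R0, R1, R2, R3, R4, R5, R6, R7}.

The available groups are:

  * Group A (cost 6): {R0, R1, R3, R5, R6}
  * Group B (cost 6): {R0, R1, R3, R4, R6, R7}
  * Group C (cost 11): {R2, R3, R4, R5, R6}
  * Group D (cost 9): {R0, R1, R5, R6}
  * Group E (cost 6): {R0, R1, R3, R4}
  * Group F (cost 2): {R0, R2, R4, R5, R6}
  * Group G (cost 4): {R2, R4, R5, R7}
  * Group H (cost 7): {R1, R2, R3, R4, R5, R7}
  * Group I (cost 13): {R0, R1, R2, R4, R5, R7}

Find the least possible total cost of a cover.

8

B, F together cover every item (B ∪ F = {R0, R1, R2, R3, R4, R5, R6, R7}); total cost 6 + 2 = 8.
No covering selection has total cost below 8.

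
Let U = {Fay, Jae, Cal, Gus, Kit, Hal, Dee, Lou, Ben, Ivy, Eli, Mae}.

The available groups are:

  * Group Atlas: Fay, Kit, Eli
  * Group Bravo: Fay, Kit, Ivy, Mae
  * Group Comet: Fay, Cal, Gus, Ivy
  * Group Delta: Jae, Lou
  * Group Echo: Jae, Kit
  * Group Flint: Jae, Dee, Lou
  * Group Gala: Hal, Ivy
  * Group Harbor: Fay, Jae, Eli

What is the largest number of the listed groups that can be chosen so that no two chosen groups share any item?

3

Atlas, Flint, Gala are pairwise disjoint (Atlas={Fay,Kit,Eli}; Flint={Jae,Dee,Lou}; Gala={Hal,Ivy}).
Every remaining group overlaps one of these, and no 4 of the listed groups are pairwise disjoint, so 3 is the maximum.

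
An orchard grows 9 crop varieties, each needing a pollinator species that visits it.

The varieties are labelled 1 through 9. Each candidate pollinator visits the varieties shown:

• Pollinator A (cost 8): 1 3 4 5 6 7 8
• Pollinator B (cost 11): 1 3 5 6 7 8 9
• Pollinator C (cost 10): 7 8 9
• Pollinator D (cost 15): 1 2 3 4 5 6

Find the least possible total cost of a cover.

C, D together cover every variety (C ∪ D = {1, 2, 3, 4, 5, 6, 7, 8, 9}); total cost 10 + 15 = 25.
The greedy pick A, C, D costs 33; no covering selection beats 25.

25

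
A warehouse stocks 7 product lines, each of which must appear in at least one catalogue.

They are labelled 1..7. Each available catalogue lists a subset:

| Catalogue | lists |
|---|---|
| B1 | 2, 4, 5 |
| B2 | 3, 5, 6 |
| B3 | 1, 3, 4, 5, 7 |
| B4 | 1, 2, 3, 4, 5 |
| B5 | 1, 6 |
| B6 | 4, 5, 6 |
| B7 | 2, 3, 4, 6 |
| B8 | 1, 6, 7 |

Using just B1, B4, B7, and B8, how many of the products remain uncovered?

0

Union of B1, B4, B7, B8 = {1, 2, 3, 4, 5, 6, 7} — that's every product, so 0 are uncovered.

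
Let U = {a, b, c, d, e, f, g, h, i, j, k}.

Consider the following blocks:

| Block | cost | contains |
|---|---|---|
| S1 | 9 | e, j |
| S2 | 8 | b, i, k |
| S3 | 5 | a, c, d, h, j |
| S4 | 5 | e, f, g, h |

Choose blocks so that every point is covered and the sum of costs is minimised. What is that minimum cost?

S2, S3, S4 together cover every point (S2 ∪ S3 ∪ S4 = {a, b, c, d, e, f, g, h, i, j, k}); total cost 8 + 5 + 5 = 18.
No covering selection has total cost below 18.

18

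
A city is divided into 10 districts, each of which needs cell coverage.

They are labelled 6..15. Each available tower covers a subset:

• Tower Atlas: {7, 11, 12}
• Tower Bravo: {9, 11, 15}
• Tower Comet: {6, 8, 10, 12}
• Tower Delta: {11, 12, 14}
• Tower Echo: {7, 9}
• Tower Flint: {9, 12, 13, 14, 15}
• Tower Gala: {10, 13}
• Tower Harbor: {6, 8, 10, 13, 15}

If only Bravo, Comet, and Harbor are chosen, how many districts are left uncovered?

Union of Bravo, Comet, Harbor = {6, 8, 9, 10, 11, 12, 13, 15}.
Not covered: 7, 14 — 2 districts.

2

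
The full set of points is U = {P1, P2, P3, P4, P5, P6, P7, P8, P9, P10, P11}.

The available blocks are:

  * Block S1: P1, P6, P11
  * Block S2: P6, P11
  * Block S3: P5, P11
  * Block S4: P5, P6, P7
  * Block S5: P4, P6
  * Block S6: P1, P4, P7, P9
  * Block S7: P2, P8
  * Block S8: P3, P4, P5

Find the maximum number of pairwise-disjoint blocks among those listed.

3

S2, S6, S7 are pairwise disjoint (S2={P6,P11}; S6={P1,P4,P7,P9}; S7={P2,P8}).
Every remaining block overlaps one of these, and no 4 of the listed blocks are pairwise disjoint, so 3 is the maximum.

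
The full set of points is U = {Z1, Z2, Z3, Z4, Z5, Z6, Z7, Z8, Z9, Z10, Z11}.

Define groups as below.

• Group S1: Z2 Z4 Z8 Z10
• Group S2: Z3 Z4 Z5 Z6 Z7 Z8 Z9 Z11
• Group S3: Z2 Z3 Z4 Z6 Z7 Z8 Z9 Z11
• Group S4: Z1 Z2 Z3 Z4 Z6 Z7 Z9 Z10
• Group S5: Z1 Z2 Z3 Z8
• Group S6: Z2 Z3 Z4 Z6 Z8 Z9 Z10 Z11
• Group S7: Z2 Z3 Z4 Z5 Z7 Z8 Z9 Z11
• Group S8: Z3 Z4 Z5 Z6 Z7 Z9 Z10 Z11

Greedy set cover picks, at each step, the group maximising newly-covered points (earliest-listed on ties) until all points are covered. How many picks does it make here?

2

Greedy: pick S2 (covers 8 new) → pick S4 (covers 3 new). Total picks: 2.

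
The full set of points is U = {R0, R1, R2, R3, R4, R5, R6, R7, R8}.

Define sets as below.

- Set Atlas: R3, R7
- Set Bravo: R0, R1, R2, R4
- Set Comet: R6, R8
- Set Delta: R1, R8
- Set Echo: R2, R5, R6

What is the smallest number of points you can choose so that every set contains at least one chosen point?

3

H = {R2, R7, R8} meets every set (each contains at least one member of H), and |H| = 3.
The sets Atlas, Bravo, Comet are pairwise disjoint, so any hitting set needs a separate point for each — at least 3. Hence 3 is optimal.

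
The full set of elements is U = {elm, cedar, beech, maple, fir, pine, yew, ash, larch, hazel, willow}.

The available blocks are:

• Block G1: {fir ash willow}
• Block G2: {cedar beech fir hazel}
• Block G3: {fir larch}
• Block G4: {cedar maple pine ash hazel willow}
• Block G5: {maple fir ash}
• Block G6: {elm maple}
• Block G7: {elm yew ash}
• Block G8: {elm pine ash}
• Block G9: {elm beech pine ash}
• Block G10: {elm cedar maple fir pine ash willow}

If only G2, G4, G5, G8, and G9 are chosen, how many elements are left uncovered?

2

Union of G2, G4, G5, G8, G9 = {elm, cedar, beech, maple, fir, pine, ash, hazel, willow}.
Not covered: yew, larch — 2 elements.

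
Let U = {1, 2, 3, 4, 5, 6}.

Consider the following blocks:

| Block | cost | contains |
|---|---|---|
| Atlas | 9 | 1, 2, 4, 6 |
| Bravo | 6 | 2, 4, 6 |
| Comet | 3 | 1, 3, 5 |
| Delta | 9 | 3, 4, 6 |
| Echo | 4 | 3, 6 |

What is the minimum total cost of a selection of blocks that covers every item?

9

Bravo, Comet together cover every item (Bravo ∪ Comet = {1, 2, 3, 4, 5, 6}); total cost 6 + 3 = 9.
No covering selection has total cost below 9.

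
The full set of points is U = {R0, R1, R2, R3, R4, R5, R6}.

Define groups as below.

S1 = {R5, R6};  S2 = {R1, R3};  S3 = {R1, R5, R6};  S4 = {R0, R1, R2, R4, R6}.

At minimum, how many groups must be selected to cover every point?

Take {S2, S3, S4}. Their union is {R0, R1, R2, R3, R4, R5, R6}, which is all 7 points.
Only S4 contains R0, so S4 is forced; the remaining 2 points need at least 2 more groups (each remaining group adds at most 1) — so at least 3 groups are needed, and 3 is optimal.

3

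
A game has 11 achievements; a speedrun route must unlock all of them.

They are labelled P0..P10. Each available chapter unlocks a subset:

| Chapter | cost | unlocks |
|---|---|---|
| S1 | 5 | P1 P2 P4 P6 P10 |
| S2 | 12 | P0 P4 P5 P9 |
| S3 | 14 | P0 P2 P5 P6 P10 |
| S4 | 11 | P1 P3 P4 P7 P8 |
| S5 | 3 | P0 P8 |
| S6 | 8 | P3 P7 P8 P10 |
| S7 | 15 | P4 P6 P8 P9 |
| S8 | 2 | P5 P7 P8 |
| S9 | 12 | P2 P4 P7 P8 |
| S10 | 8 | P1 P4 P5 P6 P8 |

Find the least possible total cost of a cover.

25

S1, S2, S6 together cover every achievement (S1 ∪ S2 ∪ S6 = {P0, P1, P2, P3, P4, P5, P6, P7, P8, P9, P10}); total cost 5 + 12 + 8 = 25.
The greedy pick S8, S1, S5, S6, S2 costs 30; no covering selection beats 25.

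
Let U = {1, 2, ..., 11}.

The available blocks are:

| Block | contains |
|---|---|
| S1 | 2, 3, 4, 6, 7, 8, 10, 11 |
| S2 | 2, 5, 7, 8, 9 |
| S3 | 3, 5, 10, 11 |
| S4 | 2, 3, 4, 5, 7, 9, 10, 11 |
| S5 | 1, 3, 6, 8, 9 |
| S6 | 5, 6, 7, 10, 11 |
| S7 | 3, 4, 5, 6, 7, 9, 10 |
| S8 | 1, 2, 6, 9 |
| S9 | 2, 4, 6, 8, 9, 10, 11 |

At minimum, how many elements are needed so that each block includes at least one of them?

H = {9, 11} meets every block (each contains at least one member of H), and |H| = 2.
The blocks S3, S8 are pairwise disjoint, so any hitting set needs a separate element for each — at least 2. Hence 2 is optimal.

2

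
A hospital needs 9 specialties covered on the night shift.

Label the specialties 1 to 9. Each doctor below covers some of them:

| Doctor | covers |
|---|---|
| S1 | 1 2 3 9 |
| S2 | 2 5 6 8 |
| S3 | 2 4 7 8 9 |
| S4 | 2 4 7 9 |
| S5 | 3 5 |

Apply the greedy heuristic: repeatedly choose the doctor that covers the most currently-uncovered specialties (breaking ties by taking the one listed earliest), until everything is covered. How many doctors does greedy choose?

Greedy: pick S3 (covers 5 new) → pick S1 (covers 2 new) → pick S2 (covers 2 new). Total picks: 3.

3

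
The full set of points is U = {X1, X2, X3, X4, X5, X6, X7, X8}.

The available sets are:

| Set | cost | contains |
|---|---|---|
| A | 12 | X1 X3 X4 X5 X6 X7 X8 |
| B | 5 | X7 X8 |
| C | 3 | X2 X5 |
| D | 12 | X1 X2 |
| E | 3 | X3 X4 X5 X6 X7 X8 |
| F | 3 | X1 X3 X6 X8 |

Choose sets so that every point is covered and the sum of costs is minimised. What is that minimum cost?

9

C, E, F together cover every point (C ∪ E ∪ F = {X1, X2, X3, X4, X5, X6, X7, X8}); total cost 3 + 3 + 3 = 9.
No covering selection has total cost below 9.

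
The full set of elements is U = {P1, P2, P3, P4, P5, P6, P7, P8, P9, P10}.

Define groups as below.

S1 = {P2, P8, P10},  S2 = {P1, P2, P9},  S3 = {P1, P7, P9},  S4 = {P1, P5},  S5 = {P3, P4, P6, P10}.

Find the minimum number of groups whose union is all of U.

Take {S1, S3, S4, S5}. Their union is {P1, P2, P3, P4, P5, P6, P7, P8, P9, P10}, which is all 10 elements.
Only S1 contains P8, so S1 is forced; the remaining 7 elements need at least 3 more groups (each remaining group adds at most 3) — so at least 4 groups are needed, and 4 is optimal.

4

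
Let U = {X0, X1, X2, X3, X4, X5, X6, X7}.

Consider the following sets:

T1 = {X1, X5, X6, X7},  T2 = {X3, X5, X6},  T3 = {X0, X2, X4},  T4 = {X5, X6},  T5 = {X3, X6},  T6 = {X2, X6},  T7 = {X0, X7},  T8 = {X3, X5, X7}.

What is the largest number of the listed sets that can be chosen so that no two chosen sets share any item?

T5, T7 are pairwise disjoint (T5={X3,X6}; T7={X0,X7}).
Every remaining set overlaps one of these, and no 3 of the listed sets are pairwise disjoint, so 2 is the maximum.

2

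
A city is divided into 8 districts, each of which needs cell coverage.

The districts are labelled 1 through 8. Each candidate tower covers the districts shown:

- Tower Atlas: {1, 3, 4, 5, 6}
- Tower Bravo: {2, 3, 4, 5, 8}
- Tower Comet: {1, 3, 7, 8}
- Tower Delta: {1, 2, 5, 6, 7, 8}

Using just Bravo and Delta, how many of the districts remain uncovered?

Union of Bravo, Delta = {1, 2, 3, 4, 5, 6, 7, 8} — that's every district, so 0 are uncovered.

0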